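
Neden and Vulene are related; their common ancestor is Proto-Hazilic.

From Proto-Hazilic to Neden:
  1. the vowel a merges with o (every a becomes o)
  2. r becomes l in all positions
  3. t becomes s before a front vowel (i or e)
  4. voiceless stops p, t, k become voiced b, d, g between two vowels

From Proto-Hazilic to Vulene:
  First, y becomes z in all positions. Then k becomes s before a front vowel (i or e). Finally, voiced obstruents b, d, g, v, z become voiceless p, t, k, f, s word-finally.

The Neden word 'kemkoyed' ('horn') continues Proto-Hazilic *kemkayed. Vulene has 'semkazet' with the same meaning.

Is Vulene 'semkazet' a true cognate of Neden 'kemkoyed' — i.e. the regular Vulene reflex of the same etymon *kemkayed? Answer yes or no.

Derive the expected Vulene reflex of *kemkayed:
Vulene: *kemkayed > kemkazed > semkazed > semkazet  (by unconditioned shift, palatalisation, final devoicing)
Vulene 'semkazet' matches the regular reflex exactly, so the pair is cognate.

yes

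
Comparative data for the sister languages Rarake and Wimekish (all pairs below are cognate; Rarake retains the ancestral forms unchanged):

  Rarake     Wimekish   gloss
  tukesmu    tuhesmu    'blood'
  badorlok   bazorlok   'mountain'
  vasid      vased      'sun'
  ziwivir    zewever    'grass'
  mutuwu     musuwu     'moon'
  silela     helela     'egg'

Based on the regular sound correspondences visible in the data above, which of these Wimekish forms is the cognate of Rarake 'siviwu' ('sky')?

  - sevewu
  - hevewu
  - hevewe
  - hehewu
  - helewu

hevewu

silela ~ helela — Rarake s corresponds to Wimekish h word-initially before a front vowel.
ziwivir ~ zewever — Rarake i corresponds to Wimekish e after a consonant, before a labial obstruent.
vasid ~ vased, ziwivir ~ zewever — Rarake i corresponds to Wimekish e after a consonant, before a consonant other than r, m, n, p, b, f, v.
Applying these to Rarake 'siviwu':
  siviwu → hiviwu   (s→h word-initially before a front vowel)
  hiviwu → heviwu   (i→e after a consonant, before a labial obstruent)
  heviwu → hevewu   (i→e after a consonant, before a consonant other than r, m, n, p, b, f, v)
So the Wimekish cognate is 'hevewu'.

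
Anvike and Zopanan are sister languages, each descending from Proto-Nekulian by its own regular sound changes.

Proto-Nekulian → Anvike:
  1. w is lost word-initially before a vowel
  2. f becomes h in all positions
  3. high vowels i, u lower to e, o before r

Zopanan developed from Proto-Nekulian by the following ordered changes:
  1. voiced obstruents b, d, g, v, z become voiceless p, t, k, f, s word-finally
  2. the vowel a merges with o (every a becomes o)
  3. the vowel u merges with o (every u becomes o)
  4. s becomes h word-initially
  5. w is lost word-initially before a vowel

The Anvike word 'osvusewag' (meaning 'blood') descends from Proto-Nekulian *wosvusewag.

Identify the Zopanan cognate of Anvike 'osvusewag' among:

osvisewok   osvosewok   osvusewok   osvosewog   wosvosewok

Zopanan: *wosvusewag
  wosvusewag → wosvusewak   [final devoicing]
  wosvusewak → wosvusewok   [vowel merger]
  wosvusewok → wosvosewok   [vowel merger]
  wosvosewok (rule 4 does not apply)
  wosvosewok → osvosewok   [glide loss]
  giving Zopanan osvosewok.

osvosewok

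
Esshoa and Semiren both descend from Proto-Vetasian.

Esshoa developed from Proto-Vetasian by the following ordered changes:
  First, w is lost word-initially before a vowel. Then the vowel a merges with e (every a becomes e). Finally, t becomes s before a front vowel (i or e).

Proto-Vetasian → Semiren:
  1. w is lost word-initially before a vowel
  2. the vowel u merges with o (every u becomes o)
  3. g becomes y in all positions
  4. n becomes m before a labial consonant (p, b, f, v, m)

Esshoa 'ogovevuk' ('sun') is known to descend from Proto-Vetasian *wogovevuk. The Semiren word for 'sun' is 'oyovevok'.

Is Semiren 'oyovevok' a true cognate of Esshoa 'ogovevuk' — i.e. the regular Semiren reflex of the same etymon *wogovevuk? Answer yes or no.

Derive the expected Semiren reflex of *wogovevuk:
Semiren: *wogovevuk
  wogovevuk → ogovevuk   [glide loss]
  ogovevuk → ogovevok   [vowel merger]
  ogovevok → oyovevok   [unconditioned shift]
  oyovevok (rule 4 does not apply)
  giving Semiren oyovevok.
Semiren 'oyovevok' matches the regular reflex exactly, so the pair is cognate.

yes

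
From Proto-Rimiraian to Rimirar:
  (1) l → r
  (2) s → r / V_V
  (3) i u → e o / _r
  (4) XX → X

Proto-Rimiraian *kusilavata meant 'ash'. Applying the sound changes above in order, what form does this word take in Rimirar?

Rimirar: *kusilavata > kusiravata > kuriravata > koreravata  (by unconditioned shift, rhotacism, pre-rhotic lowering)

koreravata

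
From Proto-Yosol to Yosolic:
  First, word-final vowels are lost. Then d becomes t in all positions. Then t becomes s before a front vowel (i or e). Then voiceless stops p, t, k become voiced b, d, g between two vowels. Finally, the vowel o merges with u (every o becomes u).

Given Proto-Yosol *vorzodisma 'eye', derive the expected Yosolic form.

Yosolic: start from *vorzodisma.
  rule 1 (apocope): vorzodisma → vorzodism
  rule 2 (unconditioned shift): vorzodism → vorzotism
  rule 3 (palatalisation): vorzotism → vorzosism
  rule 4: no change — vorzosism
  rule 5 (vowel merger): vorzosism → vurzusism
  ⇒ Yosolic vurzusism

vurzusism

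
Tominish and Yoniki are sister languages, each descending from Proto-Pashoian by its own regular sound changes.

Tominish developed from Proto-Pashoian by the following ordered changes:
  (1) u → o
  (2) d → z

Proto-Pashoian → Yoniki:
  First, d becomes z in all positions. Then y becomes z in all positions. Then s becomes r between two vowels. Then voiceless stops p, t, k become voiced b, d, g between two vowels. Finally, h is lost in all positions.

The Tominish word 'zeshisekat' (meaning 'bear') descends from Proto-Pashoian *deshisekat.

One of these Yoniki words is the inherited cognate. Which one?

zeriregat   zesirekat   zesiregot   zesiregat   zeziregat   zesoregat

zesiregat

Yoniki: *deshisekat
  deshisekat → zeshisekat   [unconditioned shift]
  zeshisekat (rule 2 does not apply)
  zeshisekat → zeshirekat   [rhotacism]
  zeshirekat → zeshiregat   [intervocalic voicing]
  zeshiregat → zesiregat   [h-loss]
  giving Yoniki zesiregat.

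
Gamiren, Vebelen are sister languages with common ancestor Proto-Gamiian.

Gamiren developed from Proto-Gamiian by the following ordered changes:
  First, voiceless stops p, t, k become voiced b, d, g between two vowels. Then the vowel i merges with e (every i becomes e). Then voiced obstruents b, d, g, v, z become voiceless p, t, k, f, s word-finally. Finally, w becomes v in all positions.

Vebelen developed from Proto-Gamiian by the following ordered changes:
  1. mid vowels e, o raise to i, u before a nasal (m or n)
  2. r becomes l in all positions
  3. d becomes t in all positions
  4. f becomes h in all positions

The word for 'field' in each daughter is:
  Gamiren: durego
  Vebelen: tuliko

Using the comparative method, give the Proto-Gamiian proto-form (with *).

Position 4: Gamiren has e, Vebelen has i. Taking the neighbouring segments as reconstructed: Gamiren e could go back to *e or *i; Vebelen i can only go back to *i — the one source consistent with every daughter is *i.
Position 5: Gamiren has g, Vebelen has k. Vebelen preserves k here (none of its changes turn any other segment into k), so the proto-segment is *k.
Position 1: Gamiren has d, Vebelen has t. Taking the neighbouring segments as reconstructed: Gamiren d can only go back to *d; Vebelen t could go back to *t or *d — the one source consistent with every daughter is *d.
Verify the candidate proto-form against each daughter:
Gamiren: start from *duriko.
  rule 1 (intervocalic voicing): duriko → durigo
  rule 2 (vowel merger): durigo → durego
  rule 3: no change — durego
  rule 4: no change — durego
  ⇒ Gamiren durego
Vebelen: *duriko > duliko > tuliko  (by unconditioned shift, unconditioned shift)
No other proto-form is consistent with every reflex, so the reconstruction is *duriko.

*duriko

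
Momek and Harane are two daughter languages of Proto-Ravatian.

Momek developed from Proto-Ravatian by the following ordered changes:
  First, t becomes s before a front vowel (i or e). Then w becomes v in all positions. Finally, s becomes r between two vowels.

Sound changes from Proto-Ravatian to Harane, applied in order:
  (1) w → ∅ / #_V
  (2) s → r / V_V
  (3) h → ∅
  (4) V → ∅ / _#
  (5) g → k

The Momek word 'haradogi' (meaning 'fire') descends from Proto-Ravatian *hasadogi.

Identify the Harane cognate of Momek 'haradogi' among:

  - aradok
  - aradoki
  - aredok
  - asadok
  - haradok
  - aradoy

Harane: *hasadogi > haradogi > aradogi > aradog > aradok  (by rhotacism, h-loss, apocope, unconditioned shift)
Among the options, 'aradok' alone shows every Harane change applied in order.

aradok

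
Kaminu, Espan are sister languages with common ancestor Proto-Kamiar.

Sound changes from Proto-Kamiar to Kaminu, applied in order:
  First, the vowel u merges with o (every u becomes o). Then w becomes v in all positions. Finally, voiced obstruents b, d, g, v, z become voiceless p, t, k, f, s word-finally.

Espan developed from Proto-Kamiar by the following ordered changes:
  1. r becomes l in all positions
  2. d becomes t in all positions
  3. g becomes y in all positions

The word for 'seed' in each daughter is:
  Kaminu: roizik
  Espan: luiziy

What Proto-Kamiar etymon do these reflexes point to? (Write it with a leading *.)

Position 6: Kaminu has k, Espan has y. Taking the neighbouring segments as reconstructed: Kaminu k could go back to *k or *g; Espan y could go back to *g or *y — the one source consistent with every daughter is *g.
Position 2: Kaminu has o, Espan has u. Espan preserves u here (none of its changes turn any other segment into u), so the proto-segment is *u.
Verify the candidate proto-form against each daughter:
Kaminu: start from *ruizig.
  rule 1 (vowel merger): ruizig → roizig
  rule 2: no change — roizig
  rule 3 (final devoicing): roizig → roizik
  ⇒ Kaminu roizik
Espan: *ruizig
  ruizig → luizig   [unconditioned shift]
  luizig (rule 2 does not apply)
  luizig → luiziy   [unconditioned shift]
  giving Espan luiziy.
No other proto-form is consistent with every reflex, so the reconstruction is *ruizig.

*ruizig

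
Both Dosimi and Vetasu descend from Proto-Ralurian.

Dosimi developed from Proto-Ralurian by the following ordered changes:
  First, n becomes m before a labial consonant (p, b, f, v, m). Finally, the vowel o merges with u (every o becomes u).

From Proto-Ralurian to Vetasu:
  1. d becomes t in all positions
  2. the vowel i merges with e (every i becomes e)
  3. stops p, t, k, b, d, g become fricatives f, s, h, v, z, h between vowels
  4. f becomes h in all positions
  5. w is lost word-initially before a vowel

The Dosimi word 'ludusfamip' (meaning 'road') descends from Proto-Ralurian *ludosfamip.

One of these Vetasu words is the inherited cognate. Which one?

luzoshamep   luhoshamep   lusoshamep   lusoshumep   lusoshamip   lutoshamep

lusoshamep

Vetasu: *ludosfamip
  ludosfamip → lutosfamip   [unconditioned shift]
  lutosfamip → lutosfamep   [vowel merger]
  lutosfamep → lusosfamep   [intervocalic lenition]
  lusosfamep → lusoshamep   [unconditioned shift]
  lusoshamep (rule 5 does not apply)
  giving Vetasu lusoshamep.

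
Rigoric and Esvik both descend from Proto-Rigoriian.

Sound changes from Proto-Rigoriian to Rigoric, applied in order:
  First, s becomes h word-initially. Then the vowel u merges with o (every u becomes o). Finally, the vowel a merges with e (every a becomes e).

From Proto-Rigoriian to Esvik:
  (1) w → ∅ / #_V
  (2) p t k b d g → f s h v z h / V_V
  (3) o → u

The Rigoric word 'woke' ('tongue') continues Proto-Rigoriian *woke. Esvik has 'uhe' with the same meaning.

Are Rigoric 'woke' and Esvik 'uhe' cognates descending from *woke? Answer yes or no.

Derive the expected Esvik reflex of *woke:
Esvik: start from *woke.
  rule 1 (glide loss): woke → oke
  rule 2 (intervocalic lenition): oke → ohe
  rule 3 (vowel merger): ohe → uhe
  ⇒ Esvik uhe
Esvik 'uhe' matches the regular reflex exactly, so the pair is cognate.

yes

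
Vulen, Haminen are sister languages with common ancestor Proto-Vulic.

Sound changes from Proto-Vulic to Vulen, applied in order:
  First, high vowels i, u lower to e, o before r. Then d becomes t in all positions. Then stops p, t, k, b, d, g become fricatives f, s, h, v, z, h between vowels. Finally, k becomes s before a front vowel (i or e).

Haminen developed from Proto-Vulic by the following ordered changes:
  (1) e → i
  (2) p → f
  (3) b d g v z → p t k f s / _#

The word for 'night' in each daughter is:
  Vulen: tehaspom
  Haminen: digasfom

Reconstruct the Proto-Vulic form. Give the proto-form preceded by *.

Position 1: Vulen has t, Haminen has d. Haminen preserves d here (none of its changes turn any other segment into d), so the proto-segment is *d.
Position 6: Vulen has p, Haminen has f. Vulen preserves p here (none of its changes turn any other segment into p), so the proto-segment is *p.
Position 2: Vulen has e, Haminen has i. Taking the neighbouring segments as reconstructed: Vulen e can only go back to *e; Haminen i could go back to *e or *i — the one source consistent with every daughter is *e.
This points to *degaspom. Verify forward in each daughter:
Vulen: *degaspom > tegaspom > tehaspom  (by unconditioned shift, intervocalic lenition)
Haminen: *degaspom
  degaspom → digaspom   [vowel merger]
  digaspom → digasfom   [unconditioned shift]
  digasfom (rule 3 does not apply)
  giving Haminen digasfom.
No other proto-form is consistent with every reflex, so the reconstruction is *degaspom.

*degaspom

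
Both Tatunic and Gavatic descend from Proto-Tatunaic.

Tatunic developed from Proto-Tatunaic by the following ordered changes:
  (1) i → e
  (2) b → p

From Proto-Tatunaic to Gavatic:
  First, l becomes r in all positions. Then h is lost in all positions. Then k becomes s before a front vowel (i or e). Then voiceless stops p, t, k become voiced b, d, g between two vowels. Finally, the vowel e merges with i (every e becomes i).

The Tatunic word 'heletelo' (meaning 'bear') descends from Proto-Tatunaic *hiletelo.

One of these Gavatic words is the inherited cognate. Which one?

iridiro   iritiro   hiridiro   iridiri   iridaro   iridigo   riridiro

Gavatic: *hiletelo
  hiletelo → hiretero   [unconditioned shift]
  hiretero → iretero   [h-loss]
  iretero (rule 3 does not apply)
  iretero → iredero   [intervocalic voicing]
  iredero → iridiro   [vowel merger]
  giving Gavatic iridiro.
Among the options, 'iridiro' alone shows every Gavatic change applied in order.

iridiro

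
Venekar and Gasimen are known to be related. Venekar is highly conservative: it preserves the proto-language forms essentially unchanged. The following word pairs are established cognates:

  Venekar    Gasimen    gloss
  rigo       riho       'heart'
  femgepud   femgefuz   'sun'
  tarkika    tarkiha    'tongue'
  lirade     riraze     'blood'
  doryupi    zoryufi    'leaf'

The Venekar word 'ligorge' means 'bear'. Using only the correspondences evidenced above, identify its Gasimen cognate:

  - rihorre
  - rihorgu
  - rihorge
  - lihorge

rihorge

lirade ~ riraze — Venekar l corresponds to Gasimen r word-initially before a front vowel.
rigo ~ riho — Venekar g corresponds to Gasimen h between vowels (before a back vowel).
Applying these to Venekar 'ligorge':
  ligorge → rigorge   (l→r word-initially before a front vowel)
  rigorge → rihorge   (g→h between vowels (before a back vowel))
So the Gasimen cognate is 'rihorge'.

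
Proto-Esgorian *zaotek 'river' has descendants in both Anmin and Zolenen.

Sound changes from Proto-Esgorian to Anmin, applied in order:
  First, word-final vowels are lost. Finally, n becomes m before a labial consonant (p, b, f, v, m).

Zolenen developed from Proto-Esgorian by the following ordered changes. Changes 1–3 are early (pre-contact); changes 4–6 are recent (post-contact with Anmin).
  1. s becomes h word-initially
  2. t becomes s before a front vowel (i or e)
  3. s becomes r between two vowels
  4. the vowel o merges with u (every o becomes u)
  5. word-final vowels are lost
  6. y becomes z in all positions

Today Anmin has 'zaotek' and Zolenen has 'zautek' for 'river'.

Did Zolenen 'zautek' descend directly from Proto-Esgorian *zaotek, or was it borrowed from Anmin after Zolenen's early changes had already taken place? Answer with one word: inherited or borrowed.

If inherited, *zaotek would pass through all of Zolenen's changes:
Zolenen: *zaotek
  zaotek (rule 1 does not apply)
  zaotek → zaosek   [palatalisation]
  zaosek → zaorek   [rhotacism]
  zaorek → zaurek   [vowel merger]
  zaurek (rule 5 does not apply)
  zaurek (rule 6 does not apply)
  giving Zolenen zaurek.
If borrowed from Anmin 'zaotek' after the early changes, it would undergo only the recent ones:
  rule 4 (vowel merger): zaotek → zautek
  rule 5 (apocope): no change (zautek)
  rule 6 (unconditioned shift): no change (zautek)
  ⇒ as a loan: zautek
Zolenen 'zautek' matches the loan outcome 'zautek', not the inherited 'zaurek' — it skipped the early Zolenen changes, so it was borrowed from Anmin.

borrowed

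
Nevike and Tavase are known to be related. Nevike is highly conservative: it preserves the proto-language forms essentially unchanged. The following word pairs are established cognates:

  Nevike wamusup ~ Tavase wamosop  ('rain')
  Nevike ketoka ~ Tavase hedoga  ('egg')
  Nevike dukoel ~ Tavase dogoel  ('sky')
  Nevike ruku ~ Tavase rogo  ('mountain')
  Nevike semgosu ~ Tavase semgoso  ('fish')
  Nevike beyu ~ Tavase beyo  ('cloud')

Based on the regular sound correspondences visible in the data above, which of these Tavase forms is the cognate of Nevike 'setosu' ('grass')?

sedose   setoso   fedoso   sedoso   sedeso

ketoka ~ hedoga — Nevike t corresponds to Tavase d between vowels (before a back vowel).
ruku ~ rogo, semgosu ~ semgoso — Nevike u corresponds to Tavase o word-finally.
Applying these to Nevike 'setosu':
  setosu → sedosu   (t→d between vowels (before a back vowel))
  sedosu → sedoso   (u→o word-finally)
So the Tavase cognate is 'sedoso'.

sedoso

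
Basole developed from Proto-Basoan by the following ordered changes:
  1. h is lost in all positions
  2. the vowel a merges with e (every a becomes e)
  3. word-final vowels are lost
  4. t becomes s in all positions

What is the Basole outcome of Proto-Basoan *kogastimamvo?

kogessimemv

Basole: *kogastimamvo > kogestimemvo > kogestimemv > kogessimemv  (by vowel merger, apocope, unconditioned shift)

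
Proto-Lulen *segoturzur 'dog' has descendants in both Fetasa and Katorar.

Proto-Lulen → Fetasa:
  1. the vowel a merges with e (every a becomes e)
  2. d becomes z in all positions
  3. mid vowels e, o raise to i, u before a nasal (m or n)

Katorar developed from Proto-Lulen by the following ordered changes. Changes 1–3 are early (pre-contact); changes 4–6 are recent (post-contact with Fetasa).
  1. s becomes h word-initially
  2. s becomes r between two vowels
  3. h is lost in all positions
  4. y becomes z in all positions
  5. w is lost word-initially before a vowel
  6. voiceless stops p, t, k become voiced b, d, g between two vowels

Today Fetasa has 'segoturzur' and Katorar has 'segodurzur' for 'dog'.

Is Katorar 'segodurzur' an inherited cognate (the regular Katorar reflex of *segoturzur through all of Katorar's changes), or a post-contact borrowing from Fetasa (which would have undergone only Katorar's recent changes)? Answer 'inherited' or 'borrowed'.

If inherited, *segoturzur would pass through all of Katorar's changes:
Katorar: start from *segoturzur.
  rule 1 (debuccalisation): segoturzur → hegoturzur
  rule 2: no change — hegoturzur
  rule 3 (h-loss): hegoturzur → egoturzur
  rule 4: no change — egoturzur
  rule 5: no change — egoturzur
  rule 6 (intervocalic voicing): egoturzur → egodurzur
  ⇒ Katorar egodurzur
If borrowed from Fetasa 'segoturzur' after the early changes, it would undergo only the recent ones:
  rule 4 (unconditioned shift): no change (segoturzur)
  rule 5 (glide loss): no change (segoturzur)
  rule 6 (intervocalic voicing): segoturzur → segodurzur
  ⇒ as a loan: segodurzur
Katorar 'segodurzur' matches the loan outcome 'segodurzur', not the inherited 'egodurzur' — it skipped the early Katorar changes, so it was borrowed from Fetasa.

borrowed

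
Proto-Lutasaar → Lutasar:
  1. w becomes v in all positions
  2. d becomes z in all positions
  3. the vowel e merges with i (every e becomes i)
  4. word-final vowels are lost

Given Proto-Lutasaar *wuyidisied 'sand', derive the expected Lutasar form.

vuyizisiiz

Lutasar: *wuyidisied
  wuyidisied → vuyidisied   [unconditioned shift]
  vuyidisied → vuyizisiez   [unconditioned shift]
  vuyizisiez → vuyizisiiz   [vowel merger]
  vuyizisiiz (rule 4 does not apply)
  giving Lutasar vuyizisiiz.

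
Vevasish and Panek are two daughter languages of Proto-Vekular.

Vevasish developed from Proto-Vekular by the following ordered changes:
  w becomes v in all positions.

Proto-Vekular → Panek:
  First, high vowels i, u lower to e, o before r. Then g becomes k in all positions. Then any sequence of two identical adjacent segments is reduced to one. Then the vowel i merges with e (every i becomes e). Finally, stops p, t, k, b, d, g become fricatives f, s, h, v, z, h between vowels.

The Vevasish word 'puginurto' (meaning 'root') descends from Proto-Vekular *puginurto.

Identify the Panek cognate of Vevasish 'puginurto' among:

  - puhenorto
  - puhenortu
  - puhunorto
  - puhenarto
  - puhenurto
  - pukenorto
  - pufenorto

Panek: *puginurto
  puginurto → puginorto   [pre-rhotic lowering]
  puginorto → pukinorto   [unconditioned shift]
  pukinorto (rule 3 does not apply)
  pukinorto → pukenorto   [vowel merger]
  pukenorto → puhenorto   [intervocalic lenition]
  giving Panek puhenorto.
The other candidates each miss or misapply at least one Panek change.

puhenorto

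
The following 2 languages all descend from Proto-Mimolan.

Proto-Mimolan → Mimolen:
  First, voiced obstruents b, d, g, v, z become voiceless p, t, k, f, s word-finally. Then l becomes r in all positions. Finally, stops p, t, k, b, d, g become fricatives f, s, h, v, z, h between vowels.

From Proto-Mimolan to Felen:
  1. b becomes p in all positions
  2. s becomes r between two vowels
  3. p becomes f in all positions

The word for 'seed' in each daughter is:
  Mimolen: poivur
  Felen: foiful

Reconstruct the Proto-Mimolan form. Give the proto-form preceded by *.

*poibul

Position 4: Mimolen has v, Felen has f. Taking the neighbouring segments as reconstructed: Mimolen v could go back to *b or *v; Felen f could go back to *p or *b or *f — the one source consistent with every daughter is *b.
Position 6: Mimolen has r, Felen has l. Felen preserves l here (none of its changes turn any other segment into l), so the proto-segment is *l.
Position 1: Mimolen has p, Felen has f. Taking the neighbouring segments as reconstructed: Mimolen p can only go back to *p; Felen f could go back to *p or *b or *f — the one source consistent with every daughter is *p.
Verify the candidate proto-form against each daughter:
Mimolen: start from *poibul.
  rule 1: no change — poibul
  rule 2 (unconditioned shift): poibul → poibur
  rule 3 (intervocalic lenition): poibur → poivur
  ⇒ Mimolen poivur
Felen: *poibul
  poibul → poipul   [unconditioned shift]
  poipul (rule 2 does not apply)
  poipul → foiful   [unconditioned shift]
  giving Felen foiful.
*poibul is the unique common source.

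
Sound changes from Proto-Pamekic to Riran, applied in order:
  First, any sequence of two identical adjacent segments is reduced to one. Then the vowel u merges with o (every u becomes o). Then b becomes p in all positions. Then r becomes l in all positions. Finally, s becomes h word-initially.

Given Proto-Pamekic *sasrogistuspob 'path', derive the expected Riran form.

haslogistospop

Riran: *sasrogistuspob
  sasrogistuspob (rule 1 does not apply)
  sasrogistuspob → sasrogistospob   [vowel merger]
  sasrogistospob → sasrogistospop   [unconditioned shift]
  sasrogistospop → saslogistospop   [unconditioned shift]
  saslogistospop → haslogistospop   [debuccalisation]
  giving Riran haslogistospop.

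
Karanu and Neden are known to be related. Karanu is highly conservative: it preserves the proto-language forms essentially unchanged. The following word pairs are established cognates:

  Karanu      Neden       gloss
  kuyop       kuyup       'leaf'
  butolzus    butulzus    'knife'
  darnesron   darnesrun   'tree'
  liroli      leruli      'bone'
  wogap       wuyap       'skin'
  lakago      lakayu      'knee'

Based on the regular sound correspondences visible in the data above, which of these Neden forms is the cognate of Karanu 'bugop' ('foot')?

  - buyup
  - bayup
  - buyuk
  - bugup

lakago ~ lakayu — Karanu g corresponds to Neden y between vowels (before a back vowel).
kuyop ~ kuyup — Karanu o corresponds to Neden u after a consonant, before a labial obstruent.
Applying these to Karanu 'bugop':
  bugop → buyop   (g→y between vowels (before a back vowel))
  buyop → buyup   (o→u after a consonant, before a labial obstruent)
So the Neden cognate is 'buyup'.

buyup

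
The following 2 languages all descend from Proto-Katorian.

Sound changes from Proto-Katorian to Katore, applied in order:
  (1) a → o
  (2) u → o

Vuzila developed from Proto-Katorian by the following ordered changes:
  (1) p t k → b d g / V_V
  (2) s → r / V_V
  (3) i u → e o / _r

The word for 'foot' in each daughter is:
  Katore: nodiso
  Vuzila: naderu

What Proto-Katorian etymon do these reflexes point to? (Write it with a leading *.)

*nadisu

Position 5: Katore has s, Vuzila has r. Katore preserves s here (none of its changes turn any other segment into s), so the proto-segment is *s.
Position 4: Katore has i, Vuzila has e. Katore preserves i here (none of its changes turn any other segment into i), so the proto-segment is *i.
Position 6: Katore has o, Vuzila has u. Vuzila preserves u here (none of its changes turn any other segment into u), so the proto-segment is *u.
Verify the candidate proto-form against each daughter:
Katore: *nadisu
  nadisu → nodisu   [vowel merger]
  nodisu → nodiso   [vowel merger]
  giving Katore nodiso.
Vuzila: *nadisu
  nadisu (rule 1 does not apply)
  nadisu → nadiru   [rhotacism]
  nadiru → naderu   [pre-rhotic lowering]
  giving Vuzila naderu.
Only *nadisu yields all of Katore nodiso, Vuzila naderu.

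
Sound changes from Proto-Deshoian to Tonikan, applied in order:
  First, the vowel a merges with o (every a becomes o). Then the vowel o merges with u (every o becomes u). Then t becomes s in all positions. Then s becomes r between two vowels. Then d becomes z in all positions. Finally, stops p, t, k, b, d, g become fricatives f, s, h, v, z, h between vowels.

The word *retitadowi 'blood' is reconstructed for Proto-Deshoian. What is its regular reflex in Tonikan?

reriruzuwi

Tonikan: *retitadowi
  retitadowi → retitodowi   [vowel merger]
  retitodowi → retituduwi   [vowel merger]
  retituduwi → resisuduwi   [unconditioned shift]
  resisuduwi → reriruduwi   [rhotacism]
  reriruduwi → reriruzuwi   [unconditioned shift]
  reriruzuwi (rule 6 does not apply)
  giving Tonikan reriruzuwi.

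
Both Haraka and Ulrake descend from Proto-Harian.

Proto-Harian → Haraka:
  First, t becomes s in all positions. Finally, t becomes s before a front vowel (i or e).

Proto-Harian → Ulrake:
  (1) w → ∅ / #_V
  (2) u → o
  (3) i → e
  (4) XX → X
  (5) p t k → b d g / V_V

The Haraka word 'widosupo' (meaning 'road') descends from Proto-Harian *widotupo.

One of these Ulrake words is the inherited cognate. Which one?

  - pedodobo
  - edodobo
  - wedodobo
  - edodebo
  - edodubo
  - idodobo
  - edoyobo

Ulrake: *widotupo > idotupo > idotopo > edotopo > edodobo  (by glide loss, vowel merger, vowel merger, intervocalic voicing)

edodobo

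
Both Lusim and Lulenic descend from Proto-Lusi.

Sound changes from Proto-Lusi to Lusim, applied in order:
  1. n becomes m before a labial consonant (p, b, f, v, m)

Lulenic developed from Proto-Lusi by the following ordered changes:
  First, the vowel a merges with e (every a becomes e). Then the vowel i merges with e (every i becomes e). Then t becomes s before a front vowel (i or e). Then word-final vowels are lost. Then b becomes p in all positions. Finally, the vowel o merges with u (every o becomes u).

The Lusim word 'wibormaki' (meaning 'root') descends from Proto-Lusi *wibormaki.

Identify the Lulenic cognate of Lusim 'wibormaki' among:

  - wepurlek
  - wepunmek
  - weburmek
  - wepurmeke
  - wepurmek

wepurmek

Lulenic: *wibormaki
  wibormaki → wibormeki   [vowel merger]
  wibormeki → webormeke   [vowel merger]
  webormeke (rule 3 does not apply)
  webormeke → webormek   [apocope]
  webormek → wepormek   [unconditioned shift]
  wepormek → wepurmek   [vowel merger]
  giving Lulenic wepurmek.
The other candidates each miss or misapply at least one Lulenic change.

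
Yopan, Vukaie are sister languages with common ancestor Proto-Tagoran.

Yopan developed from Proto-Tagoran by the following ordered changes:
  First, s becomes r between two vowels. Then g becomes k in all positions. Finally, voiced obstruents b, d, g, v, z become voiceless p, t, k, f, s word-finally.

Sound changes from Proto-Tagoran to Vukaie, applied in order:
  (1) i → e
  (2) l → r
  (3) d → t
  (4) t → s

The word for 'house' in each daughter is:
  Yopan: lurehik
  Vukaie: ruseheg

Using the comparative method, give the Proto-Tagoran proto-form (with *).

Position 3: Yopan has r, Vukaie has s. Taking the neighbouring segments as reconstructed: Yopan r could go back to *s or *r; Vukaie s could go back to *t or *d or *s — the one source consistent with every daughter is *s.
Position 7: Yopan has k, Vukaie has g. Vukaie preserves g here (none of its changes turn any other segment into g), so the proto-segment is *g.
Position 1: Yopan has l, Vukaie has r. Yopan preserves l here (none of its changes turn any other segment into l), so the proto-segment is *l.
Verify the candidate proto-form against each daughter:
Yopan: *lusehig
  lusehig → lurehig   [rhotacism]
  lurehig → lurehik   [unconditioned shift]
  lurehik (rule 3 does not apply)
  giving Yopan lurehik.
Vukaie: start from *lusehig.
  rule 1 (vowel merger): lusehig → luseheg
  rule 2 (unconditioned shift): luseheg → ruseheg
  rule 3: no change — ruseheg
  rule 4: no change — ruseheg
  ⇒ Vukaie ruseheg
*lusehig is the unique common source.

*lusehig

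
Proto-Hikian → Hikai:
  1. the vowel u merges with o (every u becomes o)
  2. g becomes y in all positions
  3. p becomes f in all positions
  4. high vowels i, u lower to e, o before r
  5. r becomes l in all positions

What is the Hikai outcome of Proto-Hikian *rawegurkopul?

laweyolkofol

Hikai: start from *rawegurkopul.
  rule 1 (vowel merger): rawegurkopul → rawegorkopol
  rule 2 (unconditioned shift): rawegorkopol → raweyorkopol
  rule 3 (unconditioned shift): raweyorkopol → raweyorkofol
  rule 4: no change — raweyorkofol
  rule 5 (unconditioned shift): raweyorkofol → laweyolkofol
  ⇒ Hikai laweyolkofol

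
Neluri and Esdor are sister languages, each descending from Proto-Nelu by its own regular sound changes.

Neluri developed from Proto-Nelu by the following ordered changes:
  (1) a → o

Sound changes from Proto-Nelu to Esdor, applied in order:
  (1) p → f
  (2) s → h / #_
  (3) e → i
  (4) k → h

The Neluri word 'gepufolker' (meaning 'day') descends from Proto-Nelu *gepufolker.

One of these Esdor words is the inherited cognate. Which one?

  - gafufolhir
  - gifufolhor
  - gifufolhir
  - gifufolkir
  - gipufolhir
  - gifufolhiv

Esdor: start from *gepufolker.
  rule 1 (unconditioned shift): gepufolker → gefufolker
  rule 2: no change — gefufolker
  rule 3 (vowel merger): gefufolker → gifufolkir
  rule 4 (unconditioned shift): gifufolkir → gifufolhir
  ⇒ Esdor gifufolhir
Among the options, 'gifufolhir' alone shows every Esdor change applied in order.

gifufolhir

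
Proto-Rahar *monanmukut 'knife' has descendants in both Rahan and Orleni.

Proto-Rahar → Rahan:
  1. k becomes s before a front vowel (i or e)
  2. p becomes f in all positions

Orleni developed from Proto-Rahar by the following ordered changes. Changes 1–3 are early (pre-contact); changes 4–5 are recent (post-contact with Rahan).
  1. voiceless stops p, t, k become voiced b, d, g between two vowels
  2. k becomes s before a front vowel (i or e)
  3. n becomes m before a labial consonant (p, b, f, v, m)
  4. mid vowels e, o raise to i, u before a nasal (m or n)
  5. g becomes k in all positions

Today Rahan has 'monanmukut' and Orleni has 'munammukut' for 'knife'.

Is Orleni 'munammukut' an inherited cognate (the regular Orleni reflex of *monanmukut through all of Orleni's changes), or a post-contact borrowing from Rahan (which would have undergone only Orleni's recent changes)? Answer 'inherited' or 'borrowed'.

If inherited, *monanmukut would pass through all of Orleni's changes:
Orleni: *monanmukut > monanmugut > monammugut > munammugut > munammukut  (by intervocalic voicing, nasal place assimilation, pre-nasal raising, unconditioned shift)
If borrowed from Rahan 'monanmukut' after the early changes, it would undergo only the recent ones:
  rule 4 (pre-nasal raising): monanmukut → munanmukut
  rule 5 (unconditioned shift): no change (munanmukut)
  ⇒ as a loan: munanmukut
Orleni 'munammukut' matches the inherited outcome exactly, so it is an inherited cognate, not a loan.

inherited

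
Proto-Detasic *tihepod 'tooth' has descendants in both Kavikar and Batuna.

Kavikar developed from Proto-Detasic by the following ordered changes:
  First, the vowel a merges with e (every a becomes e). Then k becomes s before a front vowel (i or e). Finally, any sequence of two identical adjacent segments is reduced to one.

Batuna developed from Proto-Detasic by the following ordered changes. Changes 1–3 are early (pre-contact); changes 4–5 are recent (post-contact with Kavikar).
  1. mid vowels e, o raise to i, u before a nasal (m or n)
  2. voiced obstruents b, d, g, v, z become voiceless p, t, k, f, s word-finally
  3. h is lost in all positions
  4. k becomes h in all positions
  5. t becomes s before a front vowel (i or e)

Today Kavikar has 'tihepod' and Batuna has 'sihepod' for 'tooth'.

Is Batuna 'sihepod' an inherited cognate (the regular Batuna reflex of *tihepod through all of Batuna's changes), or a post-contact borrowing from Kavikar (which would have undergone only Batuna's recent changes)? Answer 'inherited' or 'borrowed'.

borrowed

If inherited, *tihepod would pass through all of Batuna's changes:
Batuna: start from *tihepod.
  rule 1: no change — tihepod
  rule 2 (final devoicing): tihepod → tihepot
  rule 3 (h-loss): tihepot → tiepot
  rule 4: no change — tiepot
  rule 5 (palatalisation): tiepot → siepot
  ⇒ Batuna siepot
If borrowed from Kavikar 'tihepod' after the early changes, it would undergo only the recent ones:
  rule 4 (unconditioned shift): no change (tihepod)
  rule 5 (palatalisation): tihepod → sihepod
  ⇒ as a loan: sihepod
Batuna 'sihepod' matches the loan outcome 'sihepod', not the inherited 'siepot' — it skipped the early Batuna changes, so it was borrowed from Kavikar.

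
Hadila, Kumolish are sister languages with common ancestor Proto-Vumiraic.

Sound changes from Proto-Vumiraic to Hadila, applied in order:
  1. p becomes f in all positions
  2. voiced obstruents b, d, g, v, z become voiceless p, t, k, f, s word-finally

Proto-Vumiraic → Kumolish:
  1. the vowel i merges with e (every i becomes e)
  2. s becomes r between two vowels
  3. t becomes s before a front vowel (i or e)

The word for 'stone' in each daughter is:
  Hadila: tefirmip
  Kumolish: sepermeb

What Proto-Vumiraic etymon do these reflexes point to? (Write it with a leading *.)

*tepirmib

Position 8: Hadila has p, Kumolish has b. Kumolish preserves b here (none of its changes turn any other segment into b), so the proto-segment is *b.
Position 7: Hadila has i, Kumolish has e. Hadila preserves i here (none of its changes turn any other segment into i), so the proto-segment is *i.
Position 4: Hadila has i, Kumolish has e. Hadila preserves i here (none of its changes turn any other segment into i), so the proto-segment is *i.
This points to *tepirmib. Verify forward in each daughter:
Hadila: start from *tepirmib.
  rule 1 (unconditioned shift): tepirmib → tefirmib
  rule 2 (final devoicing): tefirmib → tefirmip
  ⇒ Hadila tefirmip
Kumolish: *tepirmib > tepermeb > sepermeb  (by vowel merger, palatalisation)
*tepirmib is the unique common source.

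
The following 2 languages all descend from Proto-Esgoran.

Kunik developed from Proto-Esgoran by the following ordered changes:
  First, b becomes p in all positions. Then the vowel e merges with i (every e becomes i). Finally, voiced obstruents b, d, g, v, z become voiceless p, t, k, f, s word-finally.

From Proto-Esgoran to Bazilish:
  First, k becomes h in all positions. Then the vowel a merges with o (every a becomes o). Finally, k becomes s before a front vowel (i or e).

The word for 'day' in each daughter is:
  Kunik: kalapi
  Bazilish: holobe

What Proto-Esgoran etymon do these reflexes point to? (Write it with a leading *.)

*kalabe

Position 2: Kunik has a, Bazilish has o. Kunik preserves a here (none of its changes turn any other segment into a), so the proto-segment is *a.
Position 4: Kunik has a, Bazilish has o. Kunik preserves a here (none of its changes turn any other segment into a), so the proto-segment is *a.
Position 1: Kunik has k, Bazilish has h. Taking the neighbouring segments as reconstructed: Kunik k can only go back to *k; Bazilish h could go back to *k or *h — the one source consistent with every daughter is *k.
Continuing position by position gives *kalabe; check it forward:
Kunik: start from *kalabe.
  rule 1 (unconditioned shift): kalabe → kalape
  rule 2 (vowel merger): kalape → kalapi
  rule 3: no change — kalapi
  ⇒ Kunik kalapi
Bazilish: *kalabe > halabe > holobe  (by unconditioned shift, vowel merger)
Only *kalabe yields all of Kunik kalapi, Bazilish holobe.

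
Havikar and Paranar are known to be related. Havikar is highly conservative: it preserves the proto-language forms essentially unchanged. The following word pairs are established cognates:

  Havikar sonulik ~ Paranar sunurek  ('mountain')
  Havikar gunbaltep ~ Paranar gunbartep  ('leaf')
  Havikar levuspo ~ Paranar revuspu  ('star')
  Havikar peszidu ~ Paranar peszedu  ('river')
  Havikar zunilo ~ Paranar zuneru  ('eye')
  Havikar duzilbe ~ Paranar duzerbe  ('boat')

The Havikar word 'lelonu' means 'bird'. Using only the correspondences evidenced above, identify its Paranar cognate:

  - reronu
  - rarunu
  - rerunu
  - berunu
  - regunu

levuspo ~ revuspu — Havikar l corresponds to Paranar r word-initially before a front vowel.
zunilo ~ zuneru — Havikar l corresponds to Paranar r between vowels (before a back vowel).
sonulik ~ sunurek — Havikar o corresponds to Paranar u after a consonant, before a nasal.
Applying these to Havikar 'lelonu':
  lelonu → relonu   (l→r word-initially before a front vowel)
  relonu → reronu   (l→r between vowels (before a back vowel))
  reronu → rerunu   (o→u after a consonant, before a nasal)
So the Paranar cognate is 'rerunu'.

rerunu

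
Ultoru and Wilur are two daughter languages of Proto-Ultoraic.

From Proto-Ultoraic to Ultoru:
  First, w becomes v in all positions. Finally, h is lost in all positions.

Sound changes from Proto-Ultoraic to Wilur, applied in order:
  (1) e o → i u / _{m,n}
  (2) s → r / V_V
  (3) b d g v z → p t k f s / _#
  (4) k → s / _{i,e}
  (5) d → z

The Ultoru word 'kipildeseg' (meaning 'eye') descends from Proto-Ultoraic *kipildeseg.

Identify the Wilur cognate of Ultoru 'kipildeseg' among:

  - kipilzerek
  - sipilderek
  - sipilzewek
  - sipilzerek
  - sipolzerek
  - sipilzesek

sipilzerek

Wilur: start from *kipildeseg.
  rule 1: no change — kipildeseg
  rule 2 (rhotacism): kipildeseg → kipildereg
  rule 3 (final devoicing): kipildereg → kipilderek
  rule 4 (palatalisation): kipilderek → sipilderek
  rule 5 (unconditioned shift): sipilderek → sipilzerek
  ⇒ Wilur sipilzerek
Only 'sipilzerek' matches the regular Wilur development of *kipildeseg.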